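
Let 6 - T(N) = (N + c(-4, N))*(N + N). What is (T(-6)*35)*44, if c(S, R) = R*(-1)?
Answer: 9240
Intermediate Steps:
c(S, R) = -R
T(N) = 6 (T(N) = 6 - (N - N)*(N + N) = 6 - 0*2*N = 6 - 1*0 = 6 + 0 = 6)
(T(-6)*35)*44 = (6*35)*44 = 210*44 = 9240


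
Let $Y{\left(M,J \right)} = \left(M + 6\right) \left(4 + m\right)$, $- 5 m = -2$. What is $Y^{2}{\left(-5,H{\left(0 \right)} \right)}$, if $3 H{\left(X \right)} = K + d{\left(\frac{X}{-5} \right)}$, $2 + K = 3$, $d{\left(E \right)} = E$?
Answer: $\frac{484}{25} \approx 19.36$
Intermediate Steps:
$m = \frac{2}{5}$ ($m = \left(- \frac{1}{5}\right) \left(-2\right) = \frac{2}{5} \approx 0.4$)
$K = 1$ ($K = -2 + 3 = 1$)
$H{\left(X \right)} = \frac{1}{3} - \frac{X}{15}$ ($H{\left(X \right)} = \frac{1 + \frac{X}{-5}}{3} = \frac{1 + X \left(- \frac{1}{5}\right)}{3} = \frac{1 - \frac{X}{5}}{3} = \frac{1}{3} - \frac{X}{15}$)
$Y{\left(M,J \right)} = \frac{132}{5} + \frac{22 M}{5}$ ($Y{\left(M,J \right)} = \left(M + 6\right) \left(4 + \frac{2}{5}\right) = \left(6 + M\right) \frac{22}{5} = \frac{132}{5} + \frac{22 M}{5}$)
$Y^{2}{\left(-5,H{\left(0 \right)} \right)} = \left(\frac{132}{5} + \frac{22}{5} \left(-5\right)\right)^{2} = \left(\frac{132}{5} - 22\right)^{2} = \left(\frac{22}{5}\right)^{2} = \frac{484}{25}$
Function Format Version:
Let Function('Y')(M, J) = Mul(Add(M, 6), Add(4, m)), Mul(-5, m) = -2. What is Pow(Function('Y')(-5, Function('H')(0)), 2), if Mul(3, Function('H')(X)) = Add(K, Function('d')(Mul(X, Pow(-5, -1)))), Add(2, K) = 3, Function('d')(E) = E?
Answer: Rational(484, 25) ≈ 19.360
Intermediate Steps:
m = Rational(2, 5) (m = Mul(Rational(-1, 5), -2) = Rational(2, 5) ≈ 0.40000)
K = 1 (K = Add(-2, 3) = 1)
Function('H')(X) = Add(Rational(1, 3), Mul(Rational(-1, 15), X)) (Function('H')(X) = Mul(Rational(1, 3), Add(1, Mul(X, Pow(-5, -1)))) = Mul(Rational(1, 3), Add(1, Mul(X, Rational(-1, 5)))) = Mul(Rational(1, 3), Add(1, Mul(Rational(-1, 5), X))) = Add(Rational(1, 3), Mul(Rational(-1, 15), X)))
Function('Y')(M, J) = Add(Rational(132, 5), Mul(Rational(22, 5), M)) (Function('Y')(M, J) = Mul(Add(M, 6), Add(4, Rational(2, 5))) = Mul(Add(6, M), Rational(22, 5)) = Add(Rational(132, 5), Mul(Rational(22, 5), M)))
Pow(Function('Y')(-5, Function('H')(0)), 2) = Pow(Add(Rational(132, 5), Mul(Rational(22, 5), -5)), 2) = Pow(Add(Rational(132, 5), -22), 2) = Pow(Rational(22, 5), 2) = Rational(484, 25)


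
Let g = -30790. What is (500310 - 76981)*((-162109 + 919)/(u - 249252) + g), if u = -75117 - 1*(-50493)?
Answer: -594952280958275/45646 ≈ -1.3034e+10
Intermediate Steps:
u = -24624 (u = -75117 + 50493 = -24624)
(500310 - 76981)*((-162109 + 919)/(u - 249252) + g) = (500310 - 76981)*((-162109 + 919)/(-24624 - 249252) - 30790) = 423329*(-161190/(-273876) - 30790) = 423329*(-161190*(-1/273876) - 30790) = 423329*(26865/45646 - 30790) = 423329*(-1405413475/45646) = -594952280958275/45646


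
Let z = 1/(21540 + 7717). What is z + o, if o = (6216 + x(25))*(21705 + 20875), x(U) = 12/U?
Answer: 38721305736149/146285 ≈ 2.6470e+8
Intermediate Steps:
o = 1323488592/5 (o = (6216 + 12/25)*(21705 + 20875) = (6216 + 12*(1/25))*42580 = (6216 + 12/25)*42580 = (155412/25)*42580 = 1323488592/5 ≈ 2.6470e+8)
z = 1/29257 ≈ 3.4180e-5
z + o = 1/29257 + 1323488592/5 = 38721305736149/146285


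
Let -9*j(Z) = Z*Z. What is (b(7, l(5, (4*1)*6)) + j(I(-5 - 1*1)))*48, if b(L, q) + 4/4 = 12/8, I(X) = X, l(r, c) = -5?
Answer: -168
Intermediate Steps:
b(L, q) = ½ (b(L, q) = -1 + 12/8 = -1 + 12*(⅛) = -1 + 3/2 = ½)
j(Z) = -Z²/9 (j(Z) = -Z*Z/9 = -Z²/9)
(b(7, l(5, (4*1)*6)) + j(I(-5 - 1*1)))*48 = (½ - (-5 - 1*1)²/9)*48 = (½ - (-5 - 1)²/9)*48 = (½ - ⅑*(-6)²)*48 = (½ - ⅑*36)*48 = (½ - 4)*48 = -7/2*48 = -168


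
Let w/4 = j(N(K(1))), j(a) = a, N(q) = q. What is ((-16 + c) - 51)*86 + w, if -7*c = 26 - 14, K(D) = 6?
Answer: -41198/7 ≈ -5885.4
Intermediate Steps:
c = -12/7 (c = -(26 - 14)/7 = -1/7*12 = -12/7 ≈ -1.7143)
w = 24 (w = 4*6 = 24)
((-16 + c) - 51)*86 + w = ((-16 - 12/7) - 51)*86 + 24 = (-124/7 - 51)*86 + 24 = -481/7*86 + 24 = -41366/7 + 24 = -41198/7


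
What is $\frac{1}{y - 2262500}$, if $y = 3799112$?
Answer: $\frac{1}{1536612} \approx 6.5078 \cdot 10^{-7}$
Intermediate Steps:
$\frac{1}{y - 2262500} = \frac{1}{3799112 - 2262500} = \frac{1}{1536612}$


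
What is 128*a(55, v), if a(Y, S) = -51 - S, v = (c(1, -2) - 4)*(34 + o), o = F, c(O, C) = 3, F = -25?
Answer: -5376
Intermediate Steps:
o = -25
v = -9 (v = (3 - 4)*(34 - 25) = -1*9 = -9)
128*a(55, v) = 128*(-51 - 1*(-9)) = 128*(-51 + 9) = 128*(-42) = -5376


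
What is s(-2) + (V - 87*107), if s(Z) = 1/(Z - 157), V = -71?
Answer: -1491421/159 ≈ -9380.0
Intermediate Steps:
s(Z) = 1/(-157 + Z)
s(-2) + (V - 87*107) = 1/(-157 - 2) + (-71 - 87*107) = 1/(-159) + (-71 - 9309) = -1/159 - 9380 = -1491421/159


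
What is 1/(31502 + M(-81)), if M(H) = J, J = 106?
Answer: 1/31608 ≈ 3.1638e-5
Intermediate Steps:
M(H) = 106
1/(31502 + M(-81)) = 1/(31502 + 106) = 1/31608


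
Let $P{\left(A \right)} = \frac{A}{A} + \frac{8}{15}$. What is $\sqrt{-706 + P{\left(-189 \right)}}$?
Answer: $\frac{i \sqrt{158505}}{15} \approx 26.542 i$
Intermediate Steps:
$P{\left(A \right)} = \frac{23}{15}$ ($P{\left(A \right)} = 1 + 8 \cdot \frac{1}{15} = 1 + \frac{8}{15} = \frac{23}{15}$)
$\sqrt{-706 + P{\left(-189 \right)}} = \sqrt{-706 + \frac{23}{15}} = \sqrt{- \frac{10567}{15}} = \frac{i \sqrt{158505}}{15}$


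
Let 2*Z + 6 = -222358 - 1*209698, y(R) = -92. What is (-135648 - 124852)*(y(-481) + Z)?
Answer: 56300041500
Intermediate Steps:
Z = -216031 (Z = -3 + (-222358 - 1*209698)/2 = -3 + (-222358 - 209698)/2 = -3 + (1/2)*(-432056) = -3 - 216028 = -216031)
(-135648 - 124852)*(y(-481) + Z) = (-135648 - 124852)*(-92 - 216031) = -260500*(-216123) = 56300041500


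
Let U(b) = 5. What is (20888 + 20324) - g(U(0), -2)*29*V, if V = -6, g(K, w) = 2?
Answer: 41560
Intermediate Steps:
(20888 + 20324) - g(U(0), -2)*29*V = (20888 + 20324) - 2*29*(-6) = 41212 - 58*(-6) = 41212 - 1*(-348) = 41212 + 348 = 41560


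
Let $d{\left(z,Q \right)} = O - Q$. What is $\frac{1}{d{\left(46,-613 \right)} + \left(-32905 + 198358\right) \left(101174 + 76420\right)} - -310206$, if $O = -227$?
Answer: $\frac{9114925737936409}{29383460468} \approx 3.1021 \cdot 10^{5}$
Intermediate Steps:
$d{\left(z,Q \right)} = -227 - Q$
$\frac{1}{d{\left(46,-613 \right)} + \left(-32905 + 198358\right) \left(101174 + 76420\right)} - -310206 = \frac{1}{\left(-227 - -613\right) + \left(-32905 + 198358\right) \left(101174 + 76420\right)} - -310206 = \frac{1}{\left(-227 + 613\right) + 165453 \cdot 177594} + 310206 = \frac{1}{386 + 29383460082} + 310206 = \frac{1}{29383460468} + 310206 = \frac{9114925737936409}{29383460468}$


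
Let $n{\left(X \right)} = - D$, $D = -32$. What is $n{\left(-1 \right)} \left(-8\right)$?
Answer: $-256$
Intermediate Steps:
$n{\left(X \right)} = 32$ ($n{\left(X \right)} = \left(-1\right) \left(-32\right) = 32$)
$n{\left(-1 \right)} \left(-8\right) = 32 \left(-8\right) = -256$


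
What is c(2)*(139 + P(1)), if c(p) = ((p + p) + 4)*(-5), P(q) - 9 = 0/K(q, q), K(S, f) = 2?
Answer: -5920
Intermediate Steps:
P(q) = 9 (P(q) = 9 + 0/2 = 9 + 0*(1/2) = 9 + 0 = 9)
c(p) = -20 - 10*p (c(p) = (2*p + 4)*(-5) = (4 + 2*p)*(-5) = -20 - 10*p)
c(2)*(139 + P(1)) = (-20 - 10*2)*(139 + 9) = (-20 - 20)*148 = -40*148 = -5920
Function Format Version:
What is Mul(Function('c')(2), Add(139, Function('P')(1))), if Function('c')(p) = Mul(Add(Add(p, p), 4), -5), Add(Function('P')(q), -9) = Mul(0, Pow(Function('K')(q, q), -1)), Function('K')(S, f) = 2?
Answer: -5920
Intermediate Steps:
Function('P')(q) = 9 (Function('P')(q) = Add(9, Mul(0, Pow(2, -1))) = Add(9, Mul(0, Rational(1, 2))) = Add(9, 0) = 9)
Function('c')(p) = Add(-20, Mul(-10, p)) (Function('c')(p) = Mul(Add(Mul(2, p), 4), -5) = Mul(Add(4, Mul(2, p)), -5) = Add(-20, Mul(-10, p)))
Mul(Function('c')(2), Add(139, Function('P')(1))) = Mul(Add(-20, Mul(-10, 2)), Add(139, 9)) = Mul(Add(-20, -20), 148) = Mul(-40, 148) = -5920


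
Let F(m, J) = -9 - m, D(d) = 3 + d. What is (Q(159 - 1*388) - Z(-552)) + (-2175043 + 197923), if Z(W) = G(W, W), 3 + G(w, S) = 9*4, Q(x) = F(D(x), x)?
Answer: -1976936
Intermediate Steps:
Q(x) = -12 - x (Q(x) = -9 - (3 + x) = -9 + (-3 - x) = -12 - x)
G(w, S) = 33 (G(w, S) = -3 + 9*4 = -3 + 36 = 33)
Z(W) = 33
(Q(159 - 1*388) - Z(-552)) + (-2175043 + 197923) = ((-12 - (159 - 1*388)) - 1*33) + (-2175043 + 197923) = ((-12 - (159 - 388)) - 33) - 1977120 = ((-12 - 1*(-229)) - 33) - 1977120 = ((-12 + 229) - 33) - 1977120 = (217 - 33) - 1977120 = 184 - 1977120 = -1976936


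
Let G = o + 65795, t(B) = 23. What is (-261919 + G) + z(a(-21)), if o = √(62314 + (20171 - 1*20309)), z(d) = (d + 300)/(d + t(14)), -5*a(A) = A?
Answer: -26671343/136 + 4*√3886 ≈ -1.9586e+5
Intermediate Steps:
a(A) = -A/5
z(d) = (300 + d)/(23 + d) (z(d) = (d + 300)/(d + 23) = (300 + d)/(23 + d))
o = 4*√3886 (o = √(62314 + (20171 - 20309)) = √(62314 - 138) = √62176 = 4*√3886 ≈ 249.35)
G = 65795 + 4*√3886 (G = 4*√3886 + 65795 = 65795 + 4*√3886 ≈ 66044.)
(-261919 + G) + z(a(-21)) = (-261919 + (65795 + 4*√3886)) + (300 - ⅕*(-21))/(23 - ⅕*(-21)) = (-196124 + 4*√3886) + (300 + 21/5)/(23 + 21/5) = (-196124 + 4*√3886) + (1521/5)/(136/5) = (-196124 + 4*√3886) + (5/136)*(1521/5) = (-196124 + 4*√3886) + 1521/136 = -26671343/136 + 4*√3886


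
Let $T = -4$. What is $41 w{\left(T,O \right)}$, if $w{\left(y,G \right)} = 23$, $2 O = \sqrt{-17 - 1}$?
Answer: $943$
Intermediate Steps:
$O = \frac{3 i \sqrt{2}}{2}$ ($O = \frac{\sqrt{-17 - 1}}{2} = \frac{\sqrt{-18}}{2} = \frac{3 i \sqrt{2}}{2} \approx 2.1213 i$)
$41 w{\left(T,O \right)} = 41 \cdot 23 = 943$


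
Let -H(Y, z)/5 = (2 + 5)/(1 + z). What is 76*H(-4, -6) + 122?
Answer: 654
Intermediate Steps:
H(Y, z) = -35/(1 + z) (H(Y, z) = -5*(2 + 5)/(1 + z) = -35/(1 + z))
76*H(-4, -6) + 122 = 76*(-35/(1 - 6)) + 122 = 76*(-35/(-5)) + 122 = 76*(-35*(-⅕)) + 122 = 76*7 + 122 = 532 + 122 = 654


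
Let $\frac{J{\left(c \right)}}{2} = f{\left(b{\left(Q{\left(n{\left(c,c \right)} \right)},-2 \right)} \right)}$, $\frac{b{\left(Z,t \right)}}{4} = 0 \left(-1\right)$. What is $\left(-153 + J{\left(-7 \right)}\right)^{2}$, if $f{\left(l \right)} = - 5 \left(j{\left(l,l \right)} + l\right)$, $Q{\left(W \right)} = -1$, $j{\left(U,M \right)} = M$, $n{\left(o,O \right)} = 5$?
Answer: $23409$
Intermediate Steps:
$b{\left(Z,t \right)} = 0$ ($b{\left(Z,t \right)} = 4 \cdot 0 \left(-1\right) = 4 \cdot 0 = 0$)
$f{\left(l \right)} = - 10 l$ ($f{\left(l \right)} = - 5 \left(l + l\right) = - 5 \cdot 2 l = - 10 l$)
$J{\left(c \right)} = 0$ ($J{\left(c \right)} = 2 \left(\left(-10\right) 0\right) = 2 \cdot 0 = 0$)
$\left(-153 + J{\left(-7 \right)}\right)^{2} = \left(-153 + 0\right)^{2} = \left(-153\right)^{2} = 23409$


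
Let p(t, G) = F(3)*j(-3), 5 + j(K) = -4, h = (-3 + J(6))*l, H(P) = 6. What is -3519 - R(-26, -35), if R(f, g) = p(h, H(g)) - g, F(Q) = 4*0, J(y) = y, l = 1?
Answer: -3554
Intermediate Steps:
F(Q) = 0
h = 3 (h = (-3 + 6)*1 = 3*1 = 3)
j(K) = -9 (j(K) = -5 - 4 = -9)
p(t, G) = 0 (p(t, G) = 0*(-9) = 0)
R(f, g) = -g (R(f, g) = 0 - g = -g)
-3519 - R(-26, -35) = -3519 - (-1)*(-35) = -3519 - 1*35 = -3519 - 35 = -3554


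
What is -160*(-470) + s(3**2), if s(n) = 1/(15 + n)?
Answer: 1804801/24 ≈ 75200.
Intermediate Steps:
-160*(-470) + s(3**2) = -160*(-470) + 1/(15 + 3**2) = 75200 + 1/(15 + 9) = 75200 + 1/24 = 1804801/24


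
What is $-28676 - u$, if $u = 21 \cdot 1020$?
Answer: $-50096$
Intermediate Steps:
$u = 21420$
$-28676 - u = -28676 - 21420 = -50096$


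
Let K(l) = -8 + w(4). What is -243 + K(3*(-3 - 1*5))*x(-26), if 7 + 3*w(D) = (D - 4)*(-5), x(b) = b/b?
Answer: -760/3 ≈ -253.33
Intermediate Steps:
x(b) = 1
w(D) = 13/3 - 5*D/3 (w(D) = -7/3 + ((D - 4)*(-5))/3 = -7/3 + ((-4 + D)*(-5))/3 = -7/3 + (20 - 5*D)/3 = -7/3 + (20/3 - 5*D/3) = 13/3 - 5*D/3)
K(l) = -31/3 (K(l) = -8 + (13/3 - 5/3*4) = -8 + (13/3 - 20/3) = -8 - 7/3 = -31/3)
-243 + K(3*(-3 - 1*5))*x(-26) = -243 - 31/3*1 = -243 - 31/3 = -760/3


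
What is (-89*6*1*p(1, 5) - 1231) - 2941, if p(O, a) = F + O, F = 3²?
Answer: -9512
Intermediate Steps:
F = 9
p(O, a) = 9 + O
(-89*6*1*p(1, 5) - 1231) - 2941 = (-89*6*1*(9 + 1) - 1231) - 2941 = (-534*10 - 1231) - 2941 = (-89*60 - 1231) - 2941 = (-5340 - 1231) - 2941 = -6571 - 2941 = -9512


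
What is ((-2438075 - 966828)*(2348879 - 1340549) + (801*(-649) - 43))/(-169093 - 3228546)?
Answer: 490466623126/485377 ≈ 1.0105e+6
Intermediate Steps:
((-2438075 - 966828)*(2348879 - 1340549) + (801*(-649) - 43))/(-169093 - 3228546) = (-3404903*1008330 + (-519849 - 43))/(-3397639) = (-3433265841990 - 519892)*(-1/3397639) = -3433266361882*(-1/3397639) = 490466623126/485377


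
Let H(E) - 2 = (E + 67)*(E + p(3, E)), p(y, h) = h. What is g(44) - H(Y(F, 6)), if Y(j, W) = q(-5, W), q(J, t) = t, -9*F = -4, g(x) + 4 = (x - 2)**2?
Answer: 882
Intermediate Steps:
g(x) = -4 + (-2 + x)**2 (g(x) = -4 + (x - 2)**2 = -4 + (-2 + x)**2)
F = 4/9 (F = -1/9*(-4) = 4/9 ≈ 0.44444)
Y(j, W) = W
H(E) = 2 + 2*E*(67 + E) (H(E) = 2 + (E + 67)*(E + E) = 2 + (67 + E)*(2*E) = 2 + 2*E*(67 + E))
g(44) - H(Y(F, 6)) = 44*(-4 + 44) - (2 + 2*6**2 + 134*6) = 44*40 - (2 + 2*36 + 804) = 1760 - (2 + 72 + 804) = 1760 - 1*878 = 1760 - 878 = 882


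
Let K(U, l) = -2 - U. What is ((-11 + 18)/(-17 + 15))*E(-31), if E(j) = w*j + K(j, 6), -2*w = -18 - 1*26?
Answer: 4571/2 ≈ 2285.5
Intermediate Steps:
w = 22 (w = -(-18 - 1*26)/2 = -(-18 - 26)/2 = -½*(-44) = 22)
E(j) = -2 + 21*j (E(j) = 22*j + (-2 - j) = -2 + 21*j)
((-11 + 18)/(-17 + 15))*E(-31) = ((-11 + 18)/(-17 + 15))*(-2 + 21*(-31)) = (7/(-2))*(-2 - 651) = (7*(-½))*(-653) = -7/2*(-653) = 4571/2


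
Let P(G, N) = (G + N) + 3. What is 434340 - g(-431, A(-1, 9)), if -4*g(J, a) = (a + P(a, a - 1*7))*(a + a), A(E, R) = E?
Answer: 868687/2 ≈ 4.3434e+5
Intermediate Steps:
P(G, N) = 3 + G + N
g(J, a) = -a*(-4 + 3*a)/2 (g(J, a) = -(a + (3 + a + (a - 1*7)))*(a + a)/4 = -(a + (3 + a + (a - 7)))*2*a/4 = -(a + (3 + a + (-7 + a)))*2*a/4 = -(a + (-4 + 2*a))*2*a/4 = -(-4 + 3*a)*2*a/4 = -a*(-4 + 3*a)/2)
434340 - g(-431, A(-1, 9)) = 434340 - (-1)*(4 - 3*(-1))/2 = 434340 - (-1)*(4 + 3)/2 = 434340 - (-1)*7/2 = 434340 - 1*(-7/2) = 434340 + 7/2 = 868687/2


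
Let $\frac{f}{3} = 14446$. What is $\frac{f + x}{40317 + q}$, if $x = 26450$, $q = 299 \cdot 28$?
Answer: $\frac{69788}{48689} \approx 1.4333$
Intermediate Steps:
$q = 8372$
$f = 43338$ ($f = 3 \cdot 14446 = 43338$)
$\frac{f + x}{40317 + q} = \frac{43338 + 26450}{40317 + 8372} = \frac{69788}{48689}$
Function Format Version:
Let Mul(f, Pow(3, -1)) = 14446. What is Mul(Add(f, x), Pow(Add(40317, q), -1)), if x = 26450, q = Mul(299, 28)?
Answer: Rational(69788, 48689) ≈ 1.4333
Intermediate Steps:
q = 8372
f = 43338 (f = Mul(3, 14446) = 43338)
Mul(Add(f, x), Pow(Add(40317, q), -1)) = Mul(Add(43338, 26450), Pow(Add(40317, 8372), -1)) = Mul(69788, Pow(48689, -1)) = Mul(69788, Rational(1, 48689)) = Rational(69788, 48689)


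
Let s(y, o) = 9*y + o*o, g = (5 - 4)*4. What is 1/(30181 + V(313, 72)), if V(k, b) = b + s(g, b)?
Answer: 1/35473 ≈ 2.8190e-5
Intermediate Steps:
g = 4 (g = 1*4 = 4)
s(y, o) = o² + 9*y (s(y, o) = 9*y + o² = o² + 9*y)
V(k, b) = 36 + b + b² (V(k, b) = b + (b² + 9*4) = b + (b² + 36) = b + (36 + b²) = 36 + b + b²)
1/(30181 + V(313, 72)) = 1/(30181 + (36 + 72 + 72²)) = 1/(30181 + (36 + 72 + 5184)) = 1/(30181 + 5292) = 1/35473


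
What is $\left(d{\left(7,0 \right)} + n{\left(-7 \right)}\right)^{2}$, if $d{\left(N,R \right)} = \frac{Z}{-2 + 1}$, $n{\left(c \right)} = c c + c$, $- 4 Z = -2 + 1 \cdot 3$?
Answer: $\frac{28561}{16} \approx 1785.1$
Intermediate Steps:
$Z = - \frac{1}{4}$ ($Z = - \frac{-2 + 1 \cdot 3}{4} = - \frac{-2 + 3}{4} = \left(- \frac{1}{4}\right) 1 = - \frac{1}{4} \approx -0.25$)
$n{\left(c \right)} = c + c^{2}$ ($n{\left(c \right)} = c^{2} + c = c + c^{2}$)
$d{\left(N,R \right)} = \frac{1}{4}$ ($d{\left(N,R \right)} = - \frac{1}{4 \left(-2 + 1\right)} = - \frac{1}{4 \left(-1\right)} = \left(- \frac{1}{4}\right) \left(-1\right) = \frac{1}{4}$)
$\left(d{\left(7,0 \right)} + n{\left(-7 \right)}\right)^{2} = \left(\frac{1}{4} - 7 \left(1 - 7\right)\right)^{2} = \left(\frac{1}{4} - -42\right)^{2} = \left(\frac{1}{4} + 42\right)^{2} = \left(\frac{169}{4}\right)^{2} = \frac{28561}{16}$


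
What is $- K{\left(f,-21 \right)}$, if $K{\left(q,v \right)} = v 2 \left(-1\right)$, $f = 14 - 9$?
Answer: $-42$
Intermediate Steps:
$f = 5$ ($f = 14 - 9 = 5$)
$K{\left(q,v \right)} = - 2 v$ ($K{\left(q,v \right)} = 2 v \left(-1\right) = - 2 v$)
$- K{\left(f,-21 \right)} = - \left(-2\right) \left(-21\right) = \left(-1\right) 42 = -42$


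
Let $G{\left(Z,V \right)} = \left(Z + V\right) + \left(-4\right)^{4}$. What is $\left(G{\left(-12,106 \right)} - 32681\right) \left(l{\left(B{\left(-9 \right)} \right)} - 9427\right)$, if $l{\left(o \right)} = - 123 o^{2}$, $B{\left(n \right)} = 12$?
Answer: $877431009$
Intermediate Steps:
$G{\left(Z,V \right)} = 256 + V + Z$ ($G{\left(Z,V \right)} = \left(V + Z\right) + 256 = 256 + V + Z$)
$\left(G{\left(-12,106 \right)} - 32681\right) \left(l{\left(B{\left(-9 \right)} \right)} - 9427\right) = \left(\left(256 + 106 - 12\right) - 32681\right) \left(- 123 \cdot 12^{2} - 9427\right) = \left(350 - 32681\right) \left(\left(-123\right) 144 - 9427\right) = - 32331 \left(-17712 - 9427\right) = \left(-32331\right) \left(-27139\right) = 877431009$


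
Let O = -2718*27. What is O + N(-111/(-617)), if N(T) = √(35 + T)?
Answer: -73386 + √13392602/617 ≈ -73380.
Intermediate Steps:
O = -73386
O + N(-111/(-617)) = -73386 + √(35 - 111/(-617)) = -73386 + √(35 - 111*(-1/617)) = -73386 + √(35 + 111/617) = -73386 + √(21706/617) = -73386 + √13392602/617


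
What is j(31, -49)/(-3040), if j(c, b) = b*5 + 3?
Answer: 121/1520 ≈ 0.079605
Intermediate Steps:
j(c, b) = 3 + 5*b (j(c, b) = 5*b + 3 = 3 + 5*b)
j(31, -49)/(-3040) = (3 + 5*(-49))/(-3040) = (3 - 245)*(-1/3040) = -242*(-1/3040) = 121/1520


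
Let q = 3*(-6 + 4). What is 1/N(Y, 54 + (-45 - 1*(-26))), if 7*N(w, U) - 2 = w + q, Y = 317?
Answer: 7/313 ≈ 0.022364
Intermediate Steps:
q = -6 (q = 3*(-2) = -6)
N(w, U) = -4/7 + w/7 (N(w, U) = 2/7 + (w - 6)/7 = 2/7 + (-6 + w)/7 = 2/7 + (-6/7 + w/7) = -4/7 + w/7)
1/N(Y, 54 + (-45 - 1*(-26))) = 1/(-4/7 + (1/7)*317) = 1/(-4/7 + 317/7) = 1/(313/7) = 7/313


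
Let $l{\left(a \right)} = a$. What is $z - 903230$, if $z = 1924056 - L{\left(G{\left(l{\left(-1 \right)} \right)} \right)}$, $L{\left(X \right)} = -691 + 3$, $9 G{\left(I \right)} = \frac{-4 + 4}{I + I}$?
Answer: $1021514$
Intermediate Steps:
$G{\left(I \right)} = 0$ ($G{\left(I \right)} = \frac{\left(-4 + 4\right) \frac{1}{I + I}}{9} = \frac{0 \frac{1}{2 I}}{9} = \frac{1}{9} \cdot 0 = 0$)
$L{\left(X \right)} = -688$
$z = 1924744$ ($z = 1924056 - -688 = 1924056 + 688 = 1924744$)
$z - 903230 = 1924744 - 903230 = 1021514$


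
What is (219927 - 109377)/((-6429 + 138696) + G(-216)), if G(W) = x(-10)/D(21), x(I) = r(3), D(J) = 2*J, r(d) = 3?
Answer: 1547700/1851739 ≈ 0.83581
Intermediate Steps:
x(I) = 3
G(W) = 1/14 (G(W) = 3/((2*21)) = 3/42 = 3*(1/42) = 1/14)
(219927 - 109377)/((-6429 + 138696) + G(-216)) = (219927 - 109377)/((-6429 + 138696) + 1/14) = 110550/(132267 + 1/14) = 110550/(1851739/14) = 110550*(14/1851739) = 1547700/1851739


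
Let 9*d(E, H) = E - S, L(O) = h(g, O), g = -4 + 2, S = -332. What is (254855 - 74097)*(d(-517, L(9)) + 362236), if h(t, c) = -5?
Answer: 589260053762/9 ≈ 6.5473e+10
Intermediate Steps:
g = -2
L(O) = -5
d(E, H) = 332/9 + E/9 (d(E, H) = (E - 1*(-332))/9 = (E + 332)/9 = (332 + E)/9 = 332/9 + E/9)
(254855 - 74097)*(d(-517, L(9)) + 362236) = (254855 - 74097)*((332/9 + (⅑)*(-517)) + 362236) = 180758*((332/9 - 517/9) + 362236) = 180758*(-185/9 + 362236) = 180758*(3259939/9) = 589260053762/9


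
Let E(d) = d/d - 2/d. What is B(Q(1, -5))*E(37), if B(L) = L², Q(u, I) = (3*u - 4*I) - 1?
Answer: 16940/37 ≈ 457.84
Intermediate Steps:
E(d) = 1 - 2/d
Q(u, I) = -1 - 4*I + 3*u (Q(u, I) = (-4*I + 3*u) - 1 = -1 - 4*I + 3*u)
B(Q(1, -5))*E(37) = (-1 - 4*(-5) + 3*1)²*((-2 + 37)/37) = (-1 + 20 + 3)²*((1/37)*35) = 22²*(35/37) = 484*(35/37) = 16940/37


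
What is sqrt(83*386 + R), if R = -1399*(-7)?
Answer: sqrt(41831) ≈ 204.53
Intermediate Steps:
R = 9793
sqrt(83*386 + R) = sqrt(83*386 + 9793) = sqrt(32038 + 9793) = sqrt(41831)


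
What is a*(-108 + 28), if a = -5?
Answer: 400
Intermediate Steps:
a*(-108 + 28) = -5*(-108 + 28) = -5*(-80) = 400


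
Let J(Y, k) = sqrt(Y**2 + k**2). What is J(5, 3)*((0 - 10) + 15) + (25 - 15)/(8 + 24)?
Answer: 5/16 + 5*sqrt(34) ≈ 29.467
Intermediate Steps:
J(5, 3)*((0 - 10) + 15) + (25 - 15)/(8 + 24) = sqrt(5**2 + 3**2)*((0 - 10) + 15) + (25 - 15)/(8 + 24) = sqrt(25 + 9)*(-10 + 15) + 10/32 = sqrt(34)*5 + 10*(1/32) = 5*sqrt(34) + 5/16 = 5/16 + 5*sqrt(34)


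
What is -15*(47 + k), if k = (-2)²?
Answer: -765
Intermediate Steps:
k = 4
-15*(47 + k) = -15*(47 + 4) = -15*51 = -765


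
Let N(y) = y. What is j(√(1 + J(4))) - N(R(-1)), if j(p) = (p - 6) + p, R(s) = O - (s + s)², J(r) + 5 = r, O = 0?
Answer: -2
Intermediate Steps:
J(r) = -5 + r
R(s) = -4*s² (R(s) = 0 - (s + s)² = 0 - (2*s)² = 0 - 4*s² = -4*s²)
j(p) = -6 + 2*p (j(p) = (-6 + p) + p = -6 + 2*p)
j(√(1 + J(4))) - N(R(-1)) = (-6 + 2*√(1 + (-5 + 4))) - (-4)*(-1)² = (-6 + 2*√(1 - 1)) - (-4) = (-6 + 2*√0) - 1*(-4) = (-6 + 2*0) + 4 = (-6 + 0) + 4 = -6 + 4 = -2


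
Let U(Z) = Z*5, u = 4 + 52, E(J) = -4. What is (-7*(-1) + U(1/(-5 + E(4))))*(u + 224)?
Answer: 16240/9 ≈ 1804.4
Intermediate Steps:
u = 56
U(Z) = 5*Z
(-7*(-1) + U(1/(-5 + E(4))))*(u + 224) = (-7*(-1) + 5/(-5 - 4))*(56 + 224) = (7 + 5/(-9))*280 = (7 + 5*(-⅑))*280 = (7 - 5/9)*280 = (58/9)*280 = 16240/9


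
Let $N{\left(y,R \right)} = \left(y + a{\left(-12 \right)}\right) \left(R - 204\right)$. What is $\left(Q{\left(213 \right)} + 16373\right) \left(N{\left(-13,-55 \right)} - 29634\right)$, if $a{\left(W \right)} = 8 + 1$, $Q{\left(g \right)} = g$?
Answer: $-474326428$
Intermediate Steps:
$a{\left(W \right)} = 9$
$N{\left(y,R \right)} = \left(-204 + R\right) \left(9 + y\right)$ ($N{\left(y,R \right)} = \left(y + 9\right) \left(R - 204\right) = \left(9 + y\right) \left(-204 + R\right) = \left(-204 + R\right) \left(9 + y\right)$)
$\left(Q{\left(213 \right)} + 16373\right) \left(N{\left(-13,-55 \right)} - 29634\right) = \left(213 + 16373\right) \left(\left(-1836 - -2652 + 9 \left(-55\right) - -715\right) - 29634\right) = 16586 \left(\left(-1836 + 2652 - 495 + 715\right) - 29634\right) = 16586 \left(1036 - 29634\right) = 16586 \left(-28598\right) = -474326428$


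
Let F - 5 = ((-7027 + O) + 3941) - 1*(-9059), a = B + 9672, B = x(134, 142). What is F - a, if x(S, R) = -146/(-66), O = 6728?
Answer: 100049/33 ≈ 3031.8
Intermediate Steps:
x(S, R) = 73/33 (x(S, R) = -146*(-1/66) = 73/33)
B = 73/33 ≈ 2.2121
a = 319249/33 (a = 73/33 + 9672 = 319249/33 ≈ 9674.2)
F = 12706 (F = 5 + (((-7027 + 6728) + 3941) - 1*(-9059)) = 5 + ((-299 + 3941) + 9059) = 5 + (3642 + 9059) = 5 + 12701 = 12706)
F - a = 12706 - 1*319249/33 = 12706 - 319249/33 = 100049/33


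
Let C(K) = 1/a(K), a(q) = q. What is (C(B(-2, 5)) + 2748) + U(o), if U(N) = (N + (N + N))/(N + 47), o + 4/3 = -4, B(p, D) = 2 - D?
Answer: 1030231/375 ≈ 2747.3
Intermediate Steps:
o = -16/3 (o = -4/3 - 4 = -16/3 ≈ -5.3333)
C(K) = 1/K
U(N) = 3*N/(47 + N) (U(N) = (N + 2*N)/(47 + N) = (3*N)/(47 + N) = 3*N/(47 + N))
(C(B(-2, 5)) + 2748) + U(o) = (1/(2 - 1*5) + 2748) + 3*(-16/3)/(47 - 16/3) = (1/(2 - 5) + 2748) + 3*(-16/3)/(125/3) = (1/(-3) + 2748) + 3*(-16/3)*(3/125) = (-1/3 + 2748) - 48/125 = 8243/3 - 48/125 = 1030231/375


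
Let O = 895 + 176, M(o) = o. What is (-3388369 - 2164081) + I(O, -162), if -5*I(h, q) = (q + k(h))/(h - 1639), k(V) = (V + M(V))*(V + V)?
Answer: -7882184999/1420 ≈ -5.5508e+6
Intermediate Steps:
O = 1071
k(V) = 4*V² (k(V) = (V + V)*(V + V) = (2*V)*(2*V) = 4*V²)
I(h, q) = -(q + 4*h²)/(5*(-1639 + h)) (I(h, q) = -(q + 4*h²)/(5*(h - 1639)) = -(q + 4*h²)/(5*(-1639 + h)))
(-3388369 - 2164081) + I(O, -162) = (-3388369 - 2164081) + (-1*(-162) - 4*1071²)/(5*(-1639 + 1071)) = -5552450 + (⅕)*(162 - 4*1147041)/(-568) = -5552450 + (⅕)*(-1/568)*(162 - 4588164) = -5552450 + (⅕)*(-1/568)*(-4588002) = -5552450 + 2294001/1420 = -7882184999/1420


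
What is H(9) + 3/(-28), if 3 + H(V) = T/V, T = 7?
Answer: -587/252 ≈ -2.3294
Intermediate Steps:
H(V) = -3 + 7/V
H(9) + 3/(-28) = (-3 + 7/9) + 3/(-28) = (-3 + 7*(⅑)) + 3*(-1/28) = (-3 + 7/9) - 3/28 = -20/9 - 3/28 = -587/252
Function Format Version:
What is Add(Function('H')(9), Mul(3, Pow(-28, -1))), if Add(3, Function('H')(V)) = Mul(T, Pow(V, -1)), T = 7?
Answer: Rational(-587, 252) ≈ -2.3294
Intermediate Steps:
Function('H')(V) = Add(-3, Mul(7, Pow(V, -1)))
Add(Function('H')(9), Mul(3, Pow(-28, -1))) = Add(Add(-3, Mul(7, Pow(9, -1))), Mul(3, Pow(-28, -1))) = Add(Add(-3, Mul(7, Rational(1, 9))), Mul(3, Rational(-1, 28))) = Add(Add(-3, Rational(7, 9)), Rational(-3, 28)) = Add(Rational(-20, 9), Rational(-3, 28)) = Rational(-587, 252)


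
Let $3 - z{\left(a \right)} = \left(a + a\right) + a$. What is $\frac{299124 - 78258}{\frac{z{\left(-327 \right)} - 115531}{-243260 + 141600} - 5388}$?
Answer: $- \frac{22453237560}{547629533} \approx -41.001$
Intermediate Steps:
$z{\left(a \right)} = 3 - 3 a$ ($z{\left(a \right)} = 3 - \left(\left(a + a\right) + a\right) = 3 - \left(2 a + a\right) = 3 - 3 a$)
$\frac{299124 - 78258}{\frac{z{\left(-327 \right)} - 115531}{-243260 + 141600} - 5388} = \frac{299124 - 78258}{\frac{\left(3 - -981\right) - 115531}{-243260 + 141600} - 5388} = \frac{220866}{\frac{\left(3 + 981\right) - 115531}{-101660} - 5388} = \frac{220866}{\left(984 - 115531\right) \left(- \frac{1}{101660}\right) - 5388} = \frac{220866}{\left(-114547\right) \left(- \frac{1}{101660}\right) - 5388} = \frac{220866}{\frac{114547}{101660} - 5388} = \frac{220866}{- \frac{547629533}{101660}} = 220866 \left(- \frac{101660}{547629533}\right) = - \frac{22453237560}{547629533}$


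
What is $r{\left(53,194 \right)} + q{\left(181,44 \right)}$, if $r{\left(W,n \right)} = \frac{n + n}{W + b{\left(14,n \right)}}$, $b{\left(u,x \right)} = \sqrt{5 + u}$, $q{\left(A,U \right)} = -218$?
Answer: $- \frac{293828}{1395} - \frac{194 \sqrt{19}}{1395} \approx -211.24$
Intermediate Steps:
$r{\left(W,n \right)} = \frac{2 n}{W + \sqrt{19}}$ ($r{\left(W,n \right)} = \frac{n + n}{W + \sqrt{5 + 14}} = \frac{2 n}{W + \sqrt{19}}$)
$r{\left(53,194 \right)} + q{\left(181,44 \right)} = 2 \cdot 194 \frac{1}{53 + \sqrt{19}} - 218 = \frac{388}{53 + \sqrt{19}} - 218 = -218 + \frac{388}{53 + \sqrt{19}}$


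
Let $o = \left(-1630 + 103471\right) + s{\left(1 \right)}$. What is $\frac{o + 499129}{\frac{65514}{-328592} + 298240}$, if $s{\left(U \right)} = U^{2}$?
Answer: $\frac{98737131416}{48999606283} \approx 2.0151$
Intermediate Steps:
$o = 101842$ ($o = \left(-1630 + 103471\right) + 1^{2} = 101841 + 1 = 101842$)
$\frac{o + 499129}{\frac{65514}{-328592} + 298240} = \frac{101842 + 499129}{\frac{65514}{-328592} + 298240} = \frac{600971}{65514 \left(- \frac{1}{328592}\right) + 298240} = \frac{600971}{- \frac{32757}{164296} + 298240} = \frac{600971}{\frac{48999606283}{164296}} = 600971 \cdot \frac{164296}{48999606283} = \frac{98737131416}{48999606283}$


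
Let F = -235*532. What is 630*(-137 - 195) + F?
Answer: -334180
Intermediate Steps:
F = -125020
630*(-137 - 195) + F = 630*(-137 - 195) - 125020 = 630*(-332) - 125020 = -209160 - 125020 = -334180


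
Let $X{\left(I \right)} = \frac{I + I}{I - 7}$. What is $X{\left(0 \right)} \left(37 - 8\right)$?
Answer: $0$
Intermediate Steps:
$X{\left(I \right)} = \frac{2 I}{-7 + I}$
$X{\left(0 \right)} \left(37 - 8\right) = 2 \cdot 0 \frac{1}{-7 + 0} \left(37 - 8\right) = 2 \cdot 0 \frac{1}{-7} \cdot 29 = 2 \cdot 0 \left(- \frac{1}{7}\right) 29 = 0 \cdot 29 = 0$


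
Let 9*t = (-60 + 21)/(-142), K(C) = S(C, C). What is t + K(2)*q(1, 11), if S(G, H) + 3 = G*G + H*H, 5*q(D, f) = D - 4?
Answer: -1265/426 ≈ -2.9695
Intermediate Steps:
q(D, f) = -⅘ + D/5 (q(D, f) = (D - 4)/5 = (-4 + D)/5 = -⅘ + D/5)
S(G, H) = -3 + G² + H² (S(G, H) = -3 + (G*G + H*H) = -3 + (G² + H²) = -3 + G² + H²)
K(C) = -3 + 2*C² (K(C) = -3 + C² + C² = -3 + 2*C²)
t = 13/426 (t = ((-60 + 21)/(-142))/9 = (-39*(-1/142))/9 = (⅑)*(39/142) = 13/426 ≈ 0.030516)
t + K(2)*q(1, 11) = 13/426 + (-3 + 2*2²)*(-⅘ + (⅕)*1) = 13/426 + (-3 + 2*4)*(-⅘ + ⅕) = 13/426 + (-3 + 8)*(-⅗) = 13/426 + 5*(-⅗) = 13/426 - 3 = -1265/426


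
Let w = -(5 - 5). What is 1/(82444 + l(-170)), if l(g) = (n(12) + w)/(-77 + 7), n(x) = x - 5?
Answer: 10/824439 ≈ 1.2129e-5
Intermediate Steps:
n(x) = -5 + x
w = 0 (w = -1*0 = 0)
l(g) = -1/10 (l(g) = ((-5 + 12) + 0)/(-77 + 7) = (7 + 0)/(-70) = 7*(-1/70) = -1/10)
1/(82444 + l(-170)) = 1/(82444 - 1/10) = 1/(824439/10) = 10/824439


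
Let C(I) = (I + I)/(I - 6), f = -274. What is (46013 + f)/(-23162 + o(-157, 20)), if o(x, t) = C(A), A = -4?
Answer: -228695/115806 ≈ -1.9748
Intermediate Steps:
C(I) = 2*I/(-6 + I) (C(I) = (2*I)/(-6 + I) = 2*I/(-6 + I))
o(x, t) = 4/5 (o(x, t) = 2*(-4)/(-6 - 4) = 2*(-4)/(-10) = 2*(-4)*(-1/10) = 4/5)
(46013 + f)/(-23162 + o(-157, 20)) = (46013 - 274)/(-23162 + 4/5) = 45739/(-115806/5) = 45739*(-5/115806) = -228695/115806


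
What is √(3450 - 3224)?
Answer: √226 ≈ 15.033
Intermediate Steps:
√(3450 - 3224) = √226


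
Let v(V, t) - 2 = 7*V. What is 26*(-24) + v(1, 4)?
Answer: -615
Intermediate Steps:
v(V, t) = 2 + 7*V
26*(-24) + v(1, 4) = 26*(-24) + (2 + 7*1) = -624 + (2 + 7) = -624 + 9 = -615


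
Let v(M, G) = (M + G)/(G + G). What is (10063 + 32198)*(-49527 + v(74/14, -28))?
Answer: -820473014925/392 ≈ -2.0930e+9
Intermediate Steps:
v(M, G) = (G + M)/(2*G) (v(M, G) = (G + M)/((2*G)) = (G + M)*(1/(2*G)) = (G + M)/(2*G))
(10063 + 32198)*(-49527 + v(74/14, -28)) = (10063 + 32198)*(-49527 + (½)*(-28 + 74/14)/(-28)) = 42261*(-49527 + (½)*(-1/28)*(-28 + 74*(1/14))) = 42261*(-49527 + (½)*(-1/28)*(-28 + 37/7)) = 42261*(-49527 + (½)*(-1/28)*(-159/7)) = 42261*(-49527 + 159/392) = 42261*(-19414425/392) = -820473014925/392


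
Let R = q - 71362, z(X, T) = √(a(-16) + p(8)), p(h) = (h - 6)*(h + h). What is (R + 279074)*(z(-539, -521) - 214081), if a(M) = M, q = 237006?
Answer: -95203895286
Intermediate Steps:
p(h) = 2*h*(-6 + h) (p(h) = (-6 + h)*(2*h) = 2*h*(-6 + h))
z(X, T) = 4 (z(X, T) = √(-16 + 2*8*(-6 + 8)) = √(-16 + 2*8*2) = √(-16 + 32) = √16 = 4)
R = 165644 (R = 237006 - 71362 = 165644)
(R + 279074)*(z(-539, -521) - 214081) = (165644 + 279074)*(4 - 214081) = 444718*(-214077) = -95203895286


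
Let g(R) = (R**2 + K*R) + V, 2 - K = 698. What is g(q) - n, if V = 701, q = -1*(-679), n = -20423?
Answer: 9581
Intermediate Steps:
q = 679
K = -696 (K = 2 - 1*698 = 2 - 698 = -696)
g(R) = 701 + R**2 - 696*R (g(R) = (R**2 - 696*R) + 701 = 701 + R**2 - 696*R)
g(q) - n = (701 + 679**2 - 696*679) - 1*(-20423) = (701 + 461041 - 472584) + 20423 = -10842 + 20423 = 9581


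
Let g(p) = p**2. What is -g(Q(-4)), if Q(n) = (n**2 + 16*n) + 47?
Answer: -1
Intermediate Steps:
Q(n) = 47 + n**2 + 16*n
-g(Q(-4)) = -(47 + (-4)**2 + 16*(-4))**2 = -(47 + 16 - 64)**2 = -1*(-1)**2 = -1*1 = -1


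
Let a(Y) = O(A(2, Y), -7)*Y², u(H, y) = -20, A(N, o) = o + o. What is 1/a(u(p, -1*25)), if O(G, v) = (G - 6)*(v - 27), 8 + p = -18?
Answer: 1/625600 ≈ 1.5985e-6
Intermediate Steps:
p = -26 (p = -8 - 18 = -26)
A(N, o) = 2*o
O(G, v) = (-27 + v)*(-6 + G) (O(G, v) = (-6 + G)*(-27 + v) = (-27 + v)*(-6 + G))
a(Y) = Y²*(204 - 68*Y) (a(Y) = (162 - 54*Y - 6*(-7) + (2*Y)*(-7))*Y² = (162 - 54*Y + 42 - 14*Y)*Y² = (204 - 68*Y)*Y² = Y²*(204 - 68*Y))
1/a(u(p, -1*25)) = 1/(68*(-20)²*(3 - 1*(-20))) = 1/(68*400*(3 + 20)) = 1/(68*400*23) = 1/625600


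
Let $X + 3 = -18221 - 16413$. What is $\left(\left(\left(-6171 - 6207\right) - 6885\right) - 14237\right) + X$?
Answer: $-68137$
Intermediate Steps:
$X = -34637$ ($X = -3 - 34634 = -34637$)
$\left(\left(\left(-6171 - 6207\right) - 6885\right) - 14237\right) + X = \left(\left(\left(-6171 - 6207\right) - 6885\right) - 14237\right) - 34637 = \left(\left(-12378 - 6885\right) - 14237\right) - 34637 = \left(-19263 - 14237\right) - 34637 = -33500 - 34637 = -68137$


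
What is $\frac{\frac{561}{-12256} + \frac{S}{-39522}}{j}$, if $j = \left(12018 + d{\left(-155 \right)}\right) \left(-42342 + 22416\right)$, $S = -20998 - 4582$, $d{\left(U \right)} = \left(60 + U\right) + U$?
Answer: $- \frac{145668319}{56791122941081088} \approx -2.565 \cdot 10^{-9}$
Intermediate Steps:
$d{\left(U \right)} = 60 + 2 U$
$S = -25580$ ($S = -20998 - 4582 = -25580$)
$j = -234489168$ ($j = \left(12018 + \left(60 + 2 \left(-155\right)\right)\right) \left(-42342 + 22416\right) = \left(12018 + \left(60 - 310\right)\right) \left(-19926\right) = \left(12018 - 250\right) \left(-19926\right) = 11768 \left(-19926\right) = -234489168$)
$\frac{\frac{561}{-12256} + \frac{S}{-39522}}{j} = \frac{\frac{561}{-12256} - \frac{25580}{-39522}}{-234489168} = \left(561 \left(- \frac{1}{12256}\right) - - \frac{12790}{19761}\right) \left(- \frac{1}{234489168}\right) = \left(- \frac{561}{12256} + \frac{12790}{19761}\right) \left(- \frac{1}{234489168}\right) = \frac{145668319}{242190816} \left(- \frac{1}{234489168}\right) = - \frac{145668319}{56791122941081088}$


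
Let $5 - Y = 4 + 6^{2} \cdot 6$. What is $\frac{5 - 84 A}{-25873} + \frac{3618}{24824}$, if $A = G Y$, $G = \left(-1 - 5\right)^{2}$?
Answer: $- \frac{8023043723}{321135676} \approx -24.983$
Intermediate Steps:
$Y = -215$ ($Y = 5 - \left(4 + 6^{2} \cdot 6\right) = 5 - \left(4 + 36 \cdot 6\right) = 5 - \left(4 + 216\right) = 5 - 220 = -215$)
$G = 36$ ($G = \left(-6\right)^{2} = 36$)
$A = -7740$ ($A = 36 \left(-215\right) = -7740$)
$\frac{5 - 84 A}{-25873} + \frac{3618}{24824} = \frac{5 - -650160}{-25873} + \frac{3618}{24824} = \left(5 + 650160\right) \left(- \frac{1}{25873}\right) + 3618 \cdot \frac{1}{24824} = 650165 \left(- \frac{1}{25873}\right) + \frac{1809}{12412} = - \frac{650165}{25873} + \frac{1809}{12412} = - \frac{8023043723}{321135676}$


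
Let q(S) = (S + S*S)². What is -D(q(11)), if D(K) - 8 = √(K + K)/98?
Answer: -8 - 66*√2/49 ≈ -9.9049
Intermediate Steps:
q(S) = (S + S²)²
D(K) = 8 + √2*√K/98 (D(K) = 8 + √(K + K)/98 = 8 + √(2*K)*(1/98) = 8 + (√2*√K)*(1/98) = 8 + √2*√K/98)
-D(q(11)) = -(8 + √2*√(11²*(1 + 11)²)/98) = -(8 + √2*√(121*12²)/98) = -(8 + √2*√(121*144)/98) = -(8 + √2*√17424/98) = -(8 + (1/98)*√2*132) = -(8 + 66*√2/49) = -8 - 66*√2/49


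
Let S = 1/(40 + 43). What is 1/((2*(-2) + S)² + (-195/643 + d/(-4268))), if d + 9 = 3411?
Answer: 9452824018/139933925785 ≈ 0.067552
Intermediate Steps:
d = 3402 (d = -9 + 3411 = 3402)
S = 1/83 ≈ 0.012048
1/((2*(-2) + S)² + (-195/643 + d/(-4268))) = 1/((2*(-2) + 1/83)² + (-195/643 + 3402/(-4268))) = 1/((-4 + 1/83)² + (-195*1/643 + 3402*(-1/4268))) = 1/((-331/83)² + (-195/643 - 1701/2134)) = 1/(109561/6889 - 1509873/1372162) = 1/(139933925785/9452824018) = 9452824018/139933925785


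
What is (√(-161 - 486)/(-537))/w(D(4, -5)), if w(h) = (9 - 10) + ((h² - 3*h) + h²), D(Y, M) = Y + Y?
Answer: -I*√647/55311 ≈ -0.00045988*I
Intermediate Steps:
D(Y, M) = 2*Y
w(h) = -1 - 3*h + 2*h² (w(h) = -1 + (-3*h + 2*h²) = -1 - 3*h + 2*h²)
(√(-161 - 486)/(-537))/w(D(4, -5)) = (√(-161 - 486)/(-537))/(-1 - 6*4 + 2*(2*4)²) = (√(-647)*(-1/537))/(-1 - 3*8 + 2*8²) = ((I*√647)*(-1/537))/(-1 - 24 + 2*64) = (-I*√647/537)/(-1 - 24 + 128) = -I*√647/537/103 = -I*√647/537*(1/103) = -I*√647/55311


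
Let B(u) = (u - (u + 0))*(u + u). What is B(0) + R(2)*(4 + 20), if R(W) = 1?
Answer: 24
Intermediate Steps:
B(u) = 0 (B(u) = (u - u)*(2*u) = 0*(2*u) = 0)
B(0) + R(2)*(4 + 20) = 0 + 1*(4 + 20) = 0 + 1*24 = 0 + 24 = 24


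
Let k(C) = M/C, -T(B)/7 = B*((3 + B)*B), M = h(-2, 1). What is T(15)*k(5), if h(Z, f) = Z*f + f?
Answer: 5670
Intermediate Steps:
h(Z, f) = f + Z*f
M = -1 (M = 1*(1 - 2) = 1*(-1) = -1)
T(B) = -7*B**2*(3 + B) (T(B) = -7*B*(3 + B)*B = -7*B*B*(3 + B) = -7*B**2*(3 + B))
k(C) = -1/C
T(15)*k(5) = (7*15**2*(-3 - 1*15))*(-1/5) = (7*225*(-3 - 15))*(-1*1/5) = (7*225*(-18))*(-1/5) = -28350*(-1/5) = 5670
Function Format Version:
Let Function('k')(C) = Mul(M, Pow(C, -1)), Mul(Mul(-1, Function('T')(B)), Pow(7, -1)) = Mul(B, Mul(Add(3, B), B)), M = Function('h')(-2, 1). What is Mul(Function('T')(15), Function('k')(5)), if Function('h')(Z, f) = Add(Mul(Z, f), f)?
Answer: 5670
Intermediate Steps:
Function('h')(Z, f) = Add(f, Mul(Z, f))
M = -1 (M = Mul(1, Add(1, -2)) = Mul(1, -1) = -1)
Function('T')(B) = Mul(-7, Pow(B, 2), Add(3, B)) (Function('T')(B) = Mul(-7, Mul(B, Mul(Add(3, B), B))) = Mul(-7, Mul(B, Mul(B, Add(3, B)))) = Mul(-7, Mul(Pow(B, 2), Add(3, B))) = Mul(-7, Pow(B, 2), Add(3, B)))
Function('k')(C) = Mul(-1, Pow(C, -1))
Mul(Function('T')(15), Function('k')(5)) = Mul(Mul(7, Pow(15, 2), Add(-3, Mul(-1, 15))), Mul(-1, Pow(5, -1))) = Mul(Mul(7, 225, Add(-3, -15)), Mul(-1, Rational(1, 5))) = Mul(Mul(7, 225, -18), Rational(-1, 5)) = Mul(-28350, Rational(-1, 5)) = 5670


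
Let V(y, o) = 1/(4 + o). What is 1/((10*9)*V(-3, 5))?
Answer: 1/10 ≈ 0.10000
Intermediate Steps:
1/((10*9)*V(-3, 5)) = 1/((10*9)/(4 + 5)) = 1/(90/9) = 1/(90*(1/9)) = 1/10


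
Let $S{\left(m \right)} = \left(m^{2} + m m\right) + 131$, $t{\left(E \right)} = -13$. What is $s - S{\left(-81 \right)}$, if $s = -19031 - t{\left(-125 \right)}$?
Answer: $-32271$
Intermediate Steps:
$S{\left(m \right)} = 131 + 2 m^{2}$ ($S{\left(m \right)} = \left(m^{2} + m^{2}\right) + 131 = 2 m^{2} + 131 = 131 + 2 m^{2}$)
$s = -19018$ ($s = -19031 - -13 = -19031 + 13 = -19018$)
$s - S{\left(-81 \right)} = -19018 - \left(131 + 2 \left(-81\right)^{2}\right) = -19018 - \left(131 + 2 \cdot 6561\right) = -19018 - \left(131 + 13122\right) = -19018 - 13253 = -32271$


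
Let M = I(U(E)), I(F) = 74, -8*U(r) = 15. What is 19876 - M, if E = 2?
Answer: 19802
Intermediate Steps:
U(r) = -15/8 (U(r) = -1/8*15 = -15/8)
M = 74
19876 - M = 19876 - 1*74 = 19876 - 74 = 19802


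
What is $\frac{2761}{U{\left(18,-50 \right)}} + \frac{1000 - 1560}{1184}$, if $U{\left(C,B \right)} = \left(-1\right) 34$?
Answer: $- \frac{51376}{629} \approx -81.679$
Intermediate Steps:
$U{\left(C,B \right)} = -34$
$\frac{2761}{U{\left(18,-50 \right)}} + \frac{1000 - 1560}{1184} = \frac{2761}{-34} + \frac{1000 - 1560}{1184} = 2761 \left(- \frac{1}{34}\right) + \left(1000 - 1560\right) \frac{1}{1184} = - \frac{2761}{34} - \frac{35}{74} = - \frac{51376}{629}$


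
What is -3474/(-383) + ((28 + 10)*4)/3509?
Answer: 12248482/1343947 ≈ 9.1138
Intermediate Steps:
-3474/(-383) + ((28 + 10)*4)/3509 = -3474*(-1/383) + (38*4)*(1/3509) = 3474/383 + 152*(1/3509) = 3474/383 + 152/3509 = 12248482/1343947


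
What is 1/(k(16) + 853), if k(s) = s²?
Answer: 1/1109 ≈ 0.00090171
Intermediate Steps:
1/(k(16) + 853) = 1/(16² + 853) = 1/(256 + 853) = 1/1109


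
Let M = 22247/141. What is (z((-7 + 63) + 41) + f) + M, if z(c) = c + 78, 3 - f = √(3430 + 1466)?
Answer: 47345/141 - 12*√34 ≈ 265.81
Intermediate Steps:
M = 22247/141 (M = 22247*(1/141) = 22247/141 ≈ 157.78)
f = 3 - 12*√34 (f = 3 - √(3430 + 1466) = 3 - √4896 = 3 - 12*√34 ≈ -66.971)
z(c) = 78 + c
(z((-7 + 63) + 41) + f) + M = ((78 + ((-7 + 63) + 41)) + (3 - 12*√34)) + 22247/141 = ((78 + (56 + 41)) + (3 - 12*√34)) + 22247/141 = ((78 + 97) + (3 - 12*√34)) + 22247/141 = (175 + (3 - 12*√34)) + 22247/141 = (178 - 12*√34) + 22247/141 = 47345/141 - 12*√34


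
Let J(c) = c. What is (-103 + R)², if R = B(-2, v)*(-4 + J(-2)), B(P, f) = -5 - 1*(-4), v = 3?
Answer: 9409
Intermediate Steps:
B(P, f) = -1 (B(P, f) = -5 + 4 = -1)
R = 6 (R = -(-4 - 2) = -1*(-6) = 6)
(-103 + R)² = (-103 + 6)² = (-97)² = 9409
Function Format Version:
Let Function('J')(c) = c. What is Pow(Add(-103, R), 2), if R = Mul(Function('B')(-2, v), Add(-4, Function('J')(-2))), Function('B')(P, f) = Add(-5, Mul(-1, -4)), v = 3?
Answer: 9409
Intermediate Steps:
Function('B')(P, f) = -1 (Function('B')(P, f) = Add(-5, 4) = -1)
R = 6 (R = Mul(-1, Add(-4, -2)) = Mul(-1, -6) = 6)
Pow(Add(-103, R), 2) = Pow(Add(-103, 6), 2) = Pow(-97, 2) = 9409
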